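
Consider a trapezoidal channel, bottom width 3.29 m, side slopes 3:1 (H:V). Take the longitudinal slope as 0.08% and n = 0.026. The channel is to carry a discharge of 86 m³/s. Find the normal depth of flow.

Manning's equation rearranged: A R^(2/3) = nQ / (1·√S) = 0.026 × 86 / (√0.0008) = 79.05.
At y = 4.51 m: A R^(2/3) = 135.4 — too large.
At y = 3.15 m: A R^(2/3) = 57.81 — too small.
At y = 3.6 m: A R^(2/3) = 79.08 — close enough.

y_n = 3.6 m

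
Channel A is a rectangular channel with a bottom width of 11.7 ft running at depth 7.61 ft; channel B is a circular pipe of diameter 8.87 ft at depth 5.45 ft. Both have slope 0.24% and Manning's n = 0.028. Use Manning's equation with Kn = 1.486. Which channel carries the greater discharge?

Channel A: Flow area A = b·y = 11.7 × 7.61 = 89.04 ft². Wetted perimeter P = b + 2y = 11.7 + 2×7.61 = 26.92 ft. Hydraulic radius R = A/P = 89.04/26.92 = 3.307 ft. Q_A = (1.486/0.028)·89.04·3.307^(2/3)·√0.0024 = 513.9 ft³/s.
Channel B: For a circular section of diameter D = 8.87 ft at depth y = 5.45 ft, the central angle is θ = 2 arccos(1 − 2y/D) = 3.603 rad. Then A = (D²/8)(θ − sin θ) = 39.82 ft² and P = Dθ/2 = 15.98 ft. Hydraulic radius R = A/P = 39.82/15.98 = 2.492 ft. Q_B = (1.486/0.028)·39.82·2.492^(2/3)·√0.0024 = 190.3 ft³/s.
Q_A = 513.9 ft³/s vs Q_B = 190.3 ft³/s, so channel A carries more.

channel A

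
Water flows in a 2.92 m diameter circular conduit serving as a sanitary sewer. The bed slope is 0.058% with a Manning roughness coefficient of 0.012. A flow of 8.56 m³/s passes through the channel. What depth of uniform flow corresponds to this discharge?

Manning's equation rearranged: A R^(2/3) = nQ / (1·√S) = 0.012 × 8.56 / (√0.00058) = 4.265.
Trying y = 1.41 m: A R^(2/3) = 2.558 — low.
Trying y = 2.29 m: A R^(2/3) = 5.201 — high.
Trying y = 1.95 m: A R^(2/3) = 4.266 — matches.

y_n = 1.95 m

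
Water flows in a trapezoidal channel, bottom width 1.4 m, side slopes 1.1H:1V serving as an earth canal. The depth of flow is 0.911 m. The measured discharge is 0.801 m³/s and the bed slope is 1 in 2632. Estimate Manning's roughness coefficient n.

n = 0.035

With bottom width b = 1.4 m and side slope z = 1.1: A = (b + zy)y = (1.4 + 1.1×0.911)×0.911 = 2.188 m²; P = b + 2y√(1+z²) = 1.4 + 2×0.911×1.487 = 4.109 m.
Hydraulic radius R = A/P = 2.188/4.109 = 0.5326 m.
Rearranging Manning's equation: n = (1/Q) A R^(2/3) S^(1/2) = (1/0.801) × 2.188 × 0.5326^(2/3) × √0.0003799 = 0.035.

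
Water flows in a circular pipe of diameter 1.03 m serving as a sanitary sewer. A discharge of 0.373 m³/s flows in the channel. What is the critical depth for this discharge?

At critical depth, Q² T / (g A³) = 1, i.e. A³/T = Q²/g = 0.373²/9.81 = 0.01418.
Try y = 0.274 m: A³/T = 0.006172 — low.
Try y = 0.399 m: A³/T = 0.02641 — high.
Try y = 0.34 m: A³/T = 0.01425 — close enough.

y_c = 0.34 m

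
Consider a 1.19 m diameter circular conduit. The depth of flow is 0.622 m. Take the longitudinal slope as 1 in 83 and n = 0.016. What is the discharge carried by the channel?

For a circular section of diameter D = 1.19 m at depth y = 0.622 m, the central angle is θ = 2 arccos(1 − 2y/D) = 3.232 rad. Then A = (D²/8)(θ − sin θ) = 0.5882 m² and P = Dθ/2 = 1.923 m.
Hydraulic radius R = A/P = 0.5882/1.923 = 0.3058 m.
Manning's equation: Q = (1/n) A R^(2/3) S^(1/2) = (1/0.016) × 0.5882 × 0.3058^(2/3) × 0.01205^(1/2) = 1.83 m³/s.

Q = 1.83 m³/s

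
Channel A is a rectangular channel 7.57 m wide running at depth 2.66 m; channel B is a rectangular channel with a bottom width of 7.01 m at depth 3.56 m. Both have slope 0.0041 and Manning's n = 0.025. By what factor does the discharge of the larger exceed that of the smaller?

1.35

Channel A: Flow area A = b·y = 7.57 × 2.66 = 20.14 m². Wetted perimeter P = b + 2y = 7.57 + 2×2.66 = 12.89 m. Hydraulic radius R = A/P = 20.14/12.89 = 1.562 m. Q_A = (1/0.025)·20.14·1.562^(2/3)·√0.0041 = 69.44 m³/s.
Channel B: Flow area A = b·y = 7.01 × 3.56 = 24.96 m². Wetted perimeter P = b + 2y = 7.01 + 2×3.56 = 14.13 m. Hydraulic radius R = A/P = 24.96/14.13 = 1.766 m. Q_B = (1/0.025)·24.96·1.766^(2/3)·√0.0041 = 93.39 m³/s.
The larger discharge is 93.39 m³/s and the smaller is 69.44 m³/s; the ratio is 1.35.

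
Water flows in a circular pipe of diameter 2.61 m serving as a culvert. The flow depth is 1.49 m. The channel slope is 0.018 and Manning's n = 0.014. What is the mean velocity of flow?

For a circular section of diameter D = 2.61 m at depth y = 1.49 m, the central angle is θ = 2 arccos(1 − 2y/D) = 3.426 rad. Then A = (D²/8)(θ − sin θ) = 3.156 m² and P = Dθ/2 = 4.471 m.
Hydraulic radius R = A/P = 3.156/4.471 = 0.706 m.
From Manning's equation, V = (1/n) R^(2/3) S^(1/2) = (1/0.014) × 0.706^(2/3) × 0.018^(1/2) = 7.6 m/s.

V = 7.6 m/s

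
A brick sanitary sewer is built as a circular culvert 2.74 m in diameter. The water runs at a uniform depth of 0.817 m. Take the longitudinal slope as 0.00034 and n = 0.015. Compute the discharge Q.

Q = 1.09 m³/s

For a circular section of diameter D = 2.74 m at depth y = 0.817 m, the central angle is θ = 2 arccos(1 − 2y/D) = 2.311 rad. Then A = (D²/8)(θ − sin θ) = 1.475 m² and P = Dθ/2 = 3.166 m.
Hydraulic radius R = A/P = 1.475/3.166 = 0.466 m.
Manning's equation: Q = (1/n) A R^(2/3) S^(1/2) = (1/0.015) × 1.475 × 0.466^(2/3) × 0.00034^(1/2) = 1.09 m³/s.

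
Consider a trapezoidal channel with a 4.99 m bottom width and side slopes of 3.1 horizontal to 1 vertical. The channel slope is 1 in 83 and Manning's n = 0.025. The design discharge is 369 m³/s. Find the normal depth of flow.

y_n = 3.43 m

Manning's equation rearranged: A R^(2/3) = nQ / (1·√S) = 0.025 × 369 / (√0.01205) = 84.04.
At y = 4.11 m: A R^(2/3) = 126.8 — high.
At y = 2.88 m: A R^(2/3) = 56.82 — low.
At y = 3.43 m: A R^(2/3) = 83.94 — matches.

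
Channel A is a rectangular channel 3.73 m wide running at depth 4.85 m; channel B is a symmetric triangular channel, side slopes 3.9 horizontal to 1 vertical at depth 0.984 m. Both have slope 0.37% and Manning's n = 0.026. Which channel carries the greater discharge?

channel A

Channel A: Flow area A = b·y = 3.73 × 4.85 = 18.09 m². Wetted perimeter P = b + 2y = 3.73 + 2×4.85 = 13.43 m. Hydraulic radius R = A/P = 18.09/13.43 = 1.347 m. Q_A = (1/0.026)·18.09·1.347^(2/3)·√0.0037 = 51.62 m³/s.
Channel B: For a triangular section with side slope z = 3.9: A = zy² = 3.9×0.984² = 3.776 m²; P = 2y√(1+z²) = 2×0.984×4.026 = 7.923 m. Hydraulic radius R = A/P = 3.776/7.923 = 0.4766 m. Q_B = (1/0.026)·3.776·0.4766^(2/3)·√0.0037 = 5.39 m³/s.
Q_A = 51.62 m³/s vs Q_B = 5.39 m³/s, so channel A carries more.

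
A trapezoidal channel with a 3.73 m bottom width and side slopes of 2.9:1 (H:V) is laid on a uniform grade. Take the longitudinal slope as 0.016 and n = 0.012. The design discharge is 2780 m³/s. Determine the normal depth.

Manning's equation rearranged: A R^(2/3) = nQ / (1·√S) = 0.012 × 2780 / (√0.016) = 263.7.
Try y = 5.32 m: A R^(2/3) = 202.6 — too small.
Try y = 5.93 m: A R^(2/3) = 263.5 — close enough.

y_n = 5.93 m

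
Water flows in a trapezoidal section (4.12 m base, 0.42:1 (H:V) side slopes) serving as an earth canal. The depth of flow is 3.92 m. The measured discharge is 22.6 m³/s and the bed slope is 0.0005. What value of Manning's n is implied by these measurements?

n = 0.033

With bottom width b = 4.12 m and side slope z = 0.42: A = (b + zy)y = (4.12 + 0.42×3.92)×3.92 = 22.6 m²; P = b + 2y√(1+z²) = 4.12 + 2×3.92×1.085 = 12.62 m.
Hydraulic radius R = A/P = 22.6/12.62 = 1.791 m.
Rearranging Manning's equation: n = (1/Q) A R^(2/3) S^(1/2) = (1/22.6) × 22.6 × 1.791^(2/3) × √0.0005 = 0.033.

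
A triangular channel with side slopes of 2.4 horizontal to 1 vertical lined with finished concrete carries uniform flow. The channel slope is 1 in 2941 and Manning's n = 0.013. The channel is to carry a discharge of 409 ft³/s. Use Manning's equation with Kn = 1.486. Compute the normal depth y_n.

y_n = 6.3 ft

Manning's equation rearranged: A R^(2/3) = nQ / (1.486·√S) = 0.013 × 409 / (1.486 × √0.00034) = 194.
At y = 5.14 ft: A R^(2/3) = 112.8 — low.
At y = 6.94 ft: A R^(2/3) = 251.2 — high.
At y = 6.3 ft: A R^(2/3) = 194.1 — matches.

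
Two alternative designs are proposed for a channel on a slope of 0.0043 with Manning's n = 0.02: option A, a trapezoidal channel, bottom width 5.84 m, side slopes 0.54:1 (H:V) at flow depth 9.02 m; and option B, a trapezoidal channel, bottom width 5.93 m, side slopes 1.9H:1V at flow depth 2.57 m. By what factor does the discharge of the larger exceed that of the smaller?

5.95

Channel A: With bottom width b = 5.84 m and side slope z = 0.54: A = (b + zy)y = (5.84 + 0.54×9.02)×9.02 = 96.61 m²; P = b + 2y√(1+z²) = 5.84 + 2×9.02×1.136 = 26.34 m. Hydraulic radius R = A/P = 96.61/26.34 = 3.668 m. Q_A = (1/0.02)·96.61·3.668^(2/3)·√0.0043 = 753.3 m³/s.
Channel B: With bottom width b = 5.93 m and side slope z = 1.9: A = (b + zy)y = (5.93 + 1.9×2.57)×2.57 = 27.79 m²; P = b + 2y√(1+z²) = 5.93 + 2×2.57×2.147 = 16.97 m. Hydraulic radius R = A/P = 27.79/16.97 = 1.638 m. Q_B = (1/0.02)·27.79·1.638^(2/3)·√0.0043 = 126.6 m³/s.
The larger discharge is 753.3 m³/s and the smaller is 126.6 m³/s; the ratio is 5.95.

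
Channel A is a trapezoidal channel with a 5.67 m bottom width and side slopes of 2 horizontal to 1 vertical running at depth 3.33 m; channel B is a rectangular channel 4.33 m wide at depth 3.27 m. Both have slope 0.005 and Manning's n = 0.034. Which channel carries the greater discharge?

Channel A: With bottom width b = 5.67 m and side slope z = 2: A = (b + zy)y = (5.67 + 2×3.33)×3.33 = 41.06 m²; P = b + 2y√(1+z²) = 5.67 + 2×3.33×2.236 = 20.56 m. Hydraulic radius R = A/P = 41.06/20.56 = 1.997 m. Q_A = (1/0.034)·41.06·1.997^(2/3)·√0.005 = 135.4 m³/s.
Channel B: Flow area A = b·y = 4.33 × 3.27 = 14.16 m². Wetted perimeter P = b + 2y = 4.33 + 2×3.27 = 10.87 m. Hydraulic radius R = A/P = 14.16/10.87 = 1.303 m. Q_B = (1/0.034)·14.16·1.303^(2/3)·√0.005 = 35.12 m³/s.
Q_A = 135.4 m³/s vs Q_B = 35.12 m³/s, so channel A carries more.

channel A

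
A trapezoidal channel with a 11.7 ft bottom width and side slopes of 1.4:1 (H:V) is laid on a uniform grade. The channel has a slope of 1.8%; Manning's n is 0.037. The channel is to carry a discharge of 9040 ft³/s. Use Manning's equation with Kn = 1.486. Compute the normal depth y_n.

Manning's equation rearranged: A R^(2/3) = nQ / (1.486·√S) = 0.037 × 9040 / (1.486 × √0.018) = 1678.
Try y = 11.8 ft: A R^(2/3) = 1144 — low.
Try y = 14.1 ft: A R^(2/3) = 1678 — ≈ 1678.

y_n = 14.1 ft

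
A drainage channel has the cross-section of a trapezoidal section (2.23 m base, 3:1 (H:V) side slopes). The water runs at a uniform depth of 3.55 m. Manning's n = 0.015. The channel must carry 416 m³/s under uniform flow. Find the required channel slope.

S = 0.00819

With bottom width b = 2.23 m and side slope z = 3: A = (b + zy)y = (2.23 + 3×3.55)×3.55 = 45.72 m²; P = b + 2y√(1+z²) = 2.23 + 2×3.55×3.162 = 24.68 m.
Hydraulic radius R = A/P = 45.72/24.68 = 1.853 m.
From Manning's equation, S = [nQ / (1 A R^(2/3))]² = [0.015 × 416 / (1 × 45.72 × 1.853^(2/3))]² = 0.00819.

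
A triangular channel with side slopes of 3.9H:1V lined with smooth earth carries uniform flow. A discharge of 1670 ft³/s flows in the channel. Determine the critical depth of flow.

At critical depth, Q² T / (g A³) = 1, i.e. A³/T = Q²/g = 1670²/32.2 = 86610.
Try y = 7.86 ft: A³/T = 228100 — over.
Try y = 6.48 ft: A³/T = 86890 — ≈ 86610.

y_c = 6.48 ft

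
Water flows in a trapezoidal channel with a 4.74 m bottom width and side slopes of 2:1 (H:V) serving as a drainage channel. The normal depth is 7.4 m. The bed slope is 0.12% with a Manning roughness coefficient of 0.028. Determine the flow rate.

Q = 437 m³/s

With bottom width b = 4.74 m and side slope z = 2: A = (b + zy)y = (4.74 + 2×7.4)×7.4 = 144.6 m²; P = b + 2y√(1+z²) = 4.74 + 2×7.4×2.236 = 37.83 m.
Hydraulic radius R = A/P = 144.6/37.83 = 3.822 m.
Manning's equation: Q = (1/n) A R^(2/3) S^(1/2) = (1/0.028) × 144.6 × 3.822^(2/3) × 0.0012^(1/2) = 437 m³/s.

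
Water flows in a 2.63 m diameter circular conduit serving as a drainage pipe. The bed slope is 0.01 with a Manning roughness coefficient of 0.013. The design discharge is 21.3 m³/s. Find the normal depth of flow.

y_n = 1.58 m

Manning's equation rearranged: A R^(2/3) = nQ / (1·√S) = 0.013 × 21.3 / (√0.01) = 2.769.
Try y = 1.24 m: A R^(2/3) = 1.857 — low.
Try y = 1.87 m: A R^(2/3) = 3.509 — high.
Try y = 1.58 m: A R^(2/3) = 2.765 — close enough.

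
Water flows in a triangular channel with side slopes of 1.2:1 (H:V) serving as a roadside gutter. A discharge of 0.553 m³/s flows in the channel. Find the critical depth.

At critical depth, Q² T / (g A³) = 1, i.e. A³/T = Q²/g = 0.553²/9.81 = 0.03117.
Trying y = 0.646 m: A³/T = 0.081 — over.
Trying y = 0.534 m: A³/T = 0.03126 — ≈ 0.03117.

y_c = 0.534 m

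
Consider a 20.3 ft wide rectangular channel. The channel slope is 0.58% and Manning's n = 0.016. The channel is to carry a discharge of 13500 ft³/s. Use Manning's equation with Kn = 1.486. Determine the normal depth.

Manning's equation rearranged: A R^(2/3) = nQ / (1.486·√S) = 0.016 × 13500 / (1.486 × √0.0058) = 1909.
At y = 27.2 ft: A R^(2/3) = 2095 — high.
At y = 20.3 ft: A R^(2/3) = 1474 — low.
At y = 25.1 ft: A R^(2/3) = 1905 — ≈ 1909.

y_n = 25.1 ft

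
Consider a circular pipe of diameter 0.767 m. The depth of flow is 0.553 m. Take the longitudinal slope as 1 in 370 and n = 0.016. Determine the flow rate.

Q = 0.434 m³/s

For a circular section of diameter D = 0.767 m at depth y = 0.553 m, the central angle is θ = 2 arccos(1 − 2y/D) = 4.057 rad. Then A = (D²/8)(θ − sin θ) = 0.3567 m² and P = Dθ/2 = 1.556 m.
Hydraulic radius R = A/P = 0.3567/1.556 = 0.2292 m.
Manning's equation: Q = (1/n) A R^(2/3) S^(1/2) = (1/0.016) × 0.3567 × 0.2292^(2/3) × 0.002703^(1/2) = 0.434 m³/s.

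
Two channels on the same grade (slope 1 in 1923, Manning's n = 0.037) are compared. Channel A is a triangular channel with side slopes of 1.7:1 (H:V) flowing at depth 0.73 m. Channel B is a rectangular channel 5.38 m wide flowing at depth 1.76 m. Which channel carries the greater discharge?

channel B

Channel A: For a triangular section with side slope z = 1.7: A = zy² = 1.7×0.73² = 0.9059 m²; P = 2y√(1+z²) = 2×0.73×1.972 = 2.88 m. Hydraulic radius R = A/P = 0.9059/2.88 = 0.3146 m. Q_A = (1/0.037)·0.9059·0.3146^(2/3)·√0.00052 = 0.2583 m³/s.
Channel B: Flow area A = b·y = 5.38 × 1.76 = 9.469 m². Wetted perimeter P = b + 2y = 5.38 + 2×1.76 = 8.9 m. Hydraulic radius R = A/P = 9.469/8.9 = 1.064 m. Q_B = (1/0.037)·9.469·1.064^(2/3)·√0.00052 = 6.082 m³/s.
Q_A = 0.2583 m³/s vs Q_B = 6.082 m³/s, so channel B carries more.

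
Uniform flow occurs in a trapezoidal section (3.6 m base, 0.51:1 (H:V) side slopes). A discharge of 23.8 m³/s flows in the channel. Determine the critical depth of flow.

y_c = 1.53 m

At critical depth, Q² T / (g A³) = 1, i.e. A³/T = Q²/g = 23.8²/9.81 = 57.74.
Trying y = 1.1 m: A³/T = 20.31 — too small.
Trying y = 1.83 m: A³/T = 104.4 — too large.
Trying y = 1.53 m: A³/T = 58.33 — matches.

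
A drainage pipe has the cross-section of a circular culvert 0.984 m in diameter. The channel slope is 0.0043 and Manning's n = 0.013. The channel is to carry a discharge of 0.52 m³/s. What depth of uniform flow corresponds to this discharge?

y_n = 0.399 m

Manning's equation rearranged: A R^(2/3) = nQ / (1·√S) = 0.013 × 0.52 / (√0.0043) = 0.1031.
Try y = 0.283 m: A R^(2/3) = 0.05387 — too small.
Try y = 0.459 m: A R^(2/3) = 0.1325 — too large.
Try y = 0.399 m: A R^(2/3) = 0.1031 — ≈ 0.1031.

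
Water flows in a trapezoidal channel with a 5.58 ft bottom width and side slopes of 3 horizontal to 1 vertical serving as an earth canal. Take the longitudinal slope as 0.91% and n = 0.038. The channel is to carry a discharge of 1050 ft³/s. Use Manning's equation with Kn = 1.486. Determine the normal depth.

Manning's equation rearranged: A R^(2/3) = nQ / (1.486·√S) = 0.038 × 1050 / (1.486 × √0.0091) = 281.5.
Try y = 4.86 ft: A R^(2/3) = 189.9 — short.
Try y = 7.05 ft: A R^(2/3) = 455.4 — over.
Try y = 5.76 ft: A R^(2/3) = 282 — matches.

y_n = 5.76 ft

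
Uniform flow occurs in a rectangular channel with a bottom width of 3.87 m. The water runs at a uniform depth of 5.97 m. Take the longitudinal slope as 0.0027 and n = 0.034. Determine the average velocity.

V = 1.97 m/s

Flow area A = b·y = 3.87 × 5.97 = 23.1 m². Wetted perimeter P = b + 2y = 3.87 + 2×5.97 = 15.81 m.
Hydraulic radius R = A/P = 23.1/15.81 = 1.461 m.
From Manning's equation, V = (1/n) R^(2/3) S^(1/2) = (1/0.034) × 1.461^(2/3) × 0.0027^(1/2) = 1.97 m/s.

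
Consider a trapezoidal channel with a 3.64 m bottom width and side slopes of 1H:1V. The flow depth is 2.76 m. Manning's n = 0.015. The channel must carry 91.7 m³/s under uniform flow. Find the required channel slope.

With bottom width b = 3.64 m and side slope z = 1: A = (b + zy)y = (3.64 + 1×2.76)×2.76 = 17.66 m²; P = b + 2y√(1+z²) = 3.64 + 2×2.76×1.414 = 11.45 m.
Hydraulic radius R = A/P = 17.66/11.45 = 1.543 m.
From Manning's equation, S = [nQ / (1 A R^(2/3))]² = [0.015 × 91.7 / (1 × 17.66 × 1.543^(2/3))]² = 0.0034.

S = 0.0034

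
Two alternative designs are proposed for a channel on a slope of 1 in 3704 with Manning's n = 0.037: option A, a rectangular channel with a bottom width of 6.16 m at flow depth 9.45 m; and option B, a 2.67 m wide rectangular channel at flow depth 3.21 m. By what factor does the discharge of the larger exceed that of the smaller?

Channel A: Flow area A = b·y = 6.16 × 9.45 = 58.21 m². Wetted perimeter P = b + 2y = 6.16 + 2×9.45 = 25.06 m. Hydraulic radius R = A/P = 58.21/25.06 = 2.323 m. Q_A = (1/0.037)·58.21·2.323^(2/3)·√0.00027 = 45.34 m³/s.
Channel B: Flow area A = b·y = 2.67 × 3.21 = 8.571 m². Wetted perimeter P = b + 2y = 2.67 + 2×3.21 = 9.09 m. Hydraulic radius R = A/P = 8.571/9.09 = 0.9429 m. Q_B = (1/0.037)·8.571·0.9429^(2/3)·√0.00027 = 3.66 m³/s.
The larger discharge is 45.34 m³/s and the smaller is 3.66 m³/s; the ratio is 12.4.

12.4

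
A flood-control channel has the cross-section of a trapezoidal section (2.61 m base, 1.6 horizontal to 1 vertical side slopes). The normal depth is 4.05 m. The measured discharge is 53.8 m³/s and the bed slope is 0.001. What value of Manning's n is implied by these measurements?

With bottom width b = 2.61 m and side slope z = 1.6: A = (b + zy)y = (2.61 + 1.6×4.05)×4.05 = 36.81 m²; P = b + 2y√(1+z²) = 2.61 + 2×4.05×1.887 = 17.89 m.
Hydraulic radius R = A/P = 36.81/17.89 = 2.057 m.
Rearranging Manning's equation: n = (1/Q) A R^(2/3) S^(1/2) = (1/53.8) × 36.81 × 2.057^(2/3) × √0.001 = 0.035.

n = 0.035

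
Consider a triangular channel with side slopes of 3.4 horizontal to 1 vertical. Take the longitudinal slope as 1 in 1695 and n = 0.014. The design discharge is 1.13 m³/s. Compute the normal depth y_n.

Manning's equation rearranged: A R^(2/3) = nQ / (1·√S) = 0.014 × 1.13 / (√0.00059) = 0.6513.
At y = 0.489 m: A R^(2/3) = 0.3092 — short.
At y = 0.715 m: A R^(2/3) = 0.8517 — over.
At y = 0.647 m: A R^(2/3) = 0.6524 — close enough.

y_n = 0.647 m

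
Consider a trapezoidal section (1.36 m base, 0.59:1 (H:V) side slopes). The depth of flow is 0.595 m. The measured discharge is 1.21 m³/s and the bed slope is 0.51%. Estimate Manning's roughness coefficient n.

n = 0.031

With bottom width b = 1.36 m and side slope z = 0.59: A = (b + zy)y = (1.36 + 0.59×0.595)×0.595 = 1.018 m²; P = b + 2y√(1+z²) = 1.36 + 2×0.595×1.161 = 2.742 m.
Hydraulic radius R = A/P = 1.018/2.742 = 0.3713 m.
Rearranging Manning's equation: n = (1/Q) A R^(2/3) S^(1/2) = (1/1.21) × 1.018 × 0.3713^(2/3) × √0.0051 = 0.031.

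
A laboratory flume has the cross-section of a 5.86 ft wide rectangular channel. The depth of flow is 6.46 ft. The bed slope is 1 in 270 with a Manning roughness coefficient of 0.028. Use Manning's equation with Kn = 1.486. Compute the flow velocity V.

V = 5.15 ft/s

Flow area A = b·y = 5.86 × 6.46 = 37.86 ft². Wetted perimeter P = b + 2y = 5.86 + 2×6.46 = 18.78 ft.
Hydraulic radius R = A/P = 37.86/18.78 = 2.016 ft.
From Manning's equation, V = (1.486/n) R^(2/3) S^(1/2) = (1.486/0.028) × 2.016^(2/3) × 0.003704^(1/2) = 5.15 ft/s.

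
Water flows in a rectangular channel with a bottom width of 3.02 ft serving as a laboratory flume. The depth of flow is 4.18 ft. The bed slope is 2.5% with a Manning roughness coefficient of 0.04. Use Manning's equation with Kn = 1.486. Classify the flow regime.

Flow area A = b·y = 3.02 × 4.18 = 12.62 ft². Wetted perimeter P = b + 2y = 3.02 + 2×4.18 = 11.38 ft.
Hydraulic radius R = A/P = 12.62/11.38 = 1.109 ft.
V = (1.486/n) R^(2/3) √S = (1.486/0.04) × 1.109^(2/3) × √0.025 = 6.294 ft/s. Hydraulic depth D_h = A/T = 12.62/3.02 = 4.18 ft.
Froude number Fr = V/√(g·D_h) = 6.294/√(32.2×4.18) = 0.543, which is less than 1, so the flow is subcritical.

subcritical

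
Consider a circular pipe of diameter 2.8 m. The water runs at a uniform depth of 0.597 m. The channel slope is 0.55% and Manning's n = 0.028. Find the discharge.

For a circular section of diameter D = 2.8 m at depth y = 0.597 m, the central angle is θ = 2 arccos(1 − 2y/D) = 1.92 rad. Then A = (D²/8)(θ − sin θ) = 0.9606 m² and P = Dθ/2 = 2.688 m.
Hydraulic radius R = A/P = 0.9606/2.688 = 0.3574 m.
Manning's equation: Q = (1/n) A R^(2/3) S^(1/2) = (1/0.028) × 0.9606 × 0.3574^(2/3) × 0.0055^(1/2) = 1.28 m³/s.

Q = 1.28 m³/s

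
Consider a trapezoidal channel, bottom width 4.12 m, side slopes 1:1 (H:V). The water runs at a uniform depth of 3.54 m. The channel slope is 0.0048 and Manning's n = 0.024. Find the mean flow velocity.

With bottom width b = 4.12 m and side slope z = 1: A = (b + zy)y = (4.12 + 1×3.54)×3.54 = 27.12 m²; P = b + 2y√(1+z²) = 4.12 + 2×3.54×1.414 = 14.13 m.
Hydraulic radius R = A/P = 27.12/14.13 = 1.919 m.
From Manning's equation, V = (1/n) R^(2/3) S^(1/2) = (1/0.024) × 1.919^(2/3) × 0.0048^(1/2) = 4.46 m/s.

V = 4.46 m/s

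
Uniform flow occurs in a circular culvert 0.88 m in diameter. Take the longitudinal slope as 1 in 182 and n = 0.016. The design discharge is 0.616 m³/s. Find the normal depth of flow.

Manning's equation rearranged: A R^(2/3) = nQ / (1·√S) = 0.016 × 0.616 / (√0.005495) = 0.133.
Try y = 0.386 m: A R^(2/3) = 0.08823 — too small.
Try y = 0.618 m: A R^(2/3) = 0.1864 — too large.
Try y = 0.491 m: A R^(2/3) = 0.1329 — matches.

y_n = 0.491 m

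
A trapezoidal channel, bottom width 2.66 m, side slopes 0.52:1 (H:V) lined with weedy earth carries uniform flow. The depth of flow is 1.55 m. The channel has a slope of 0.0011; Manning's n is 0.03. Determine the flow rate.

Q = 5.43 m³/s

With bottom width b = 2.66 m and side slope z = 0.52: A = (b + zy)y = (2.66 + 0.52×1.55)×1.55 = 5.372 m²; P = b + 2y√(1+z²) = 2.66 + 2×1.55×1.127 = 6.154 m.
Hydraulic radius R = A/P = 5.372/6.154 = 0.873 m.
Manning's equation: Q = (1/n) A R^(2/3) S^(1/2) = (1/0.03) × 5.372 × 0.873^(2/3) × 0.0011^(1/2) = 5.43 m³/s.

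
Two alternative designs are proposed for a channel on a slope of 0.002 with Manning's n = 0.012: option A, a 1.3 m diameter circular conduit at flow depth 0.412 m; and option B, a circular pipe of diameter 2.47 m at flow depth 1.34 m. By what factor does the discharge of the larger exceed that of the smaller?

14.6

Channel A: For a circular section of diameter D = 1.3 m at depth y = 0.412 m, the central angle is θ = 2 arccos(1 − 2y/D) = 2.392 rad. Then A = (D²/8)(θ − sin θ) = 0.3613 m² and P = Dθ/2 = 1.555 m. Hydraulic radius R = A/P = 0.3613/1.555 = 0.2324 m. Q_A = (1/0.012)·0.3613·0.2324^(2/3)·√0.002 = 0.509 m³/s.
Channel B: For a circular section of diameter D = 2.47 m at depth y = 1.34 m, the central angle is θ = 2 arccos(1 − 2y/D) = 3.312 rad. Then A = (D²/8)(θ − sin θ) = 2.655 m² and P = Dθ/2 = 4.09 m. Hydraulic radius R = A/P = 2.655/4.09 = 0.6491 m. Q_B = (1/0.012)·2.655·0.6491^(2/3)·√0.002 = 7.417 m³/s.
The larger discharge is 7.417 m³/s and the smaller is 0.509 m³/s; the ratio is 14.6.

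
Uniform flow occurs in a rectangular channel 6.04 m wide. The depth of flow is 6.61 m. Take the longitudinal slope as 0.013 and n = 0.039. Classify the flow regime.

Flow area A = b·y = 6.04 × 6.61 = 39.92 m². Wetted perimeter P = b + 2y = 6.04 + 2×6.61 = 19.26 m.
Hydraulic radius R = A/P = 39.92/19.26 = 2.073 m.
V = (1/n) R^(2/3) √S = (1/0.039) × 2.073^(2/3) × √0.013 = 4.753 m/s. Hydraulic depth D_h = A/T = 39.92/6.04 = 6.61 m.
Froude number Fr = V/√(g·D_h) = 4.753/√(9.81×6.61) = 0.59, which is less than 1, so the flow is subcritical.

subcritical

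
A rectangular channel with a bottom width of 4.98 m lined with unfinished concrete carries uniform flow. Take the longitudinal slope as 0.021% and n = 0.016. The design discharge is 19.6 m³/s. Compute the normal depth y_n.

Manning's equation rearranged: A R^(2/3) = nQ / (1·√S) = 0.016 × 19.6 / (√0.00021) = 21.64.
At y = 4.26 m: A R^(2/3) = 28.68 — over.
At y = 2.64 m: A R^(2/3) = 15.51 — short.
At y = 3.41 m: A R^(2/3) = 21.65 — close enough.

y_n = 3.41 m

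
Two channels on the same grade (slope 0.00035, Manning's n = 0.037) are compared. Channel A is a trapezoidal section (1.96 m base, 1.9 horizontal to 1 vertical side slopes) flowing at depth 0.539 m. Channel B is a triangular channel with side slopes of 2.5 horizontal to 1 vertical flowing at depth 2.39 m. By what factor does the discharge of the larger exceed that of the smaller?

Channel A: With bottom width b = 1.96 m and side slope z = 1.9: A = (b + zy)y = (1.96 + 1.9×0.539)×0.539 = 1.608 m²; P = b + 2y√(1+z²) = 1.96 + 2×0.539×2.147 = 4.275 m. Hydraulic radius R = A/P = 1.608/4.275 = 0.3763 m. Q_A = (1/0.037)·1.608·0.3763^(2/3)·√0.00035 = 0.4239 m³/s.
Channel B: For a triangular section with side slope z = 2.5: A = zy² = 2.5×2.39² = 14.28 m²; P = 2y√(1+z²) = 2×2.39×2.693 = 12.87 m. Hydraulic radius R = A/P = 14.28/12.87 = 1.11 m. Q_B = (1/0.037)·14.28·1.11^(2/3)·√0.00035 = 7.739 m³/s.
The larger discharge is 7.739 m³/s and the smaller is 0.4239 m³/s; the ratio is 18.3.

18.3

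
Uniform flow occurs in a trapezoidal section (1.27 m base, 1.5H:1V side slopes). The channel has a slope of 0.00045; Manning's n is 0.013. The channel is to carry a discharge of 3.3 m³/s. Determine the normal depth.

y_n = 1.03 m

Manning's equation rearranged: A R^(2/3) = nQ / (1·√S) = 0.013 × 3.3 / (√0.00045) = 2.022.
Trying y = 0.903 m: A R^(2/3) = 1.54 — low.
Trying y = 1.14 m: A R^(2/3) = 2.5 — high.
Trying y = 1.03 m: A R^(2/3) = 2.021 — close enough.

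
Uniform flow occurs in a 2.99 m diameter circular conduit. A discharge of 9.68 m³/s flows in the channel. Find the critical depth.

At critical depth, Q² T / (g A³) = 1, i.e. A³/T = Q²/g = 9.68²/9.81 = 9.552.
Trying y = 1.6 m: A³/T = 18.75 — too large.
Trying y = 1.01 m: A³/T = 3.212 — too small.
Trying y = 1.34 m: A³/T = 9.523 — matches.

y_c = 1.34 m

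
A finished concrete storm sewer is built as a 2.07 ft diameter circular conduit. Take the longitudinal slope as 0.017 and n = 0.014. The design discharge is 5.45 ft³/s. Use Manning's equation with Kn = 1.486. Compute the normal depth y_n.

y_n = 0.597 ft

Manning's equation rearranged: A R^(2/3) = nQ / (1.486·√S) = 0.014 × 5.45 / (1.486 × √0.017) = 0.3938.
Trying y = 0.53 ft: A R^(2/3) = 0.3115 — short.
Trying y = 0.717 ft: A R^(2/3) = 0.5593 — over.
Trying y = 0.597 ft: A R^(2/3) = 0.3935 — matches.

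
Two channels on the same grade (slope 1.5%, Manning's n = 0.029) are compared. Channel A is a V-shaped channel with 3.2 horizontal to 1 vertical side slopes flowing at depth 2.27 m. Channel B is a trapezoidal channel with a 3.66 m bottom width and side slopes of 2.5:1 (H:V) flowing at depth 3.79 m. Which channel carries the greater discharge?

channel B

Channel A: For a triangular section with side slope z = 3.2: A = zy² = 3.2×2.27² = 16.49 m²; P = 2y√(1+z²) = 2×2.27×3.353 = 15.22 m. Hydraulic radius R = A/P = 16.49/15.22 = 1.083 m. Q_A = (1/0.029)·16.49·1.083^(2/3)·√0.015 = 73.46 m³/s.
Channel B: With bottom width b = 3.66 m and side slope z = 2.5: A = (b + zy)y = (3.66 + 2.5×3.79)×3.79 = 49.78 m²; P = b + 2y√(1+z²) = 3.66 + 2×3.79×2.693 = 24.07 m. Hydraulic radius R = A/P = 49.78/24.07 = 2.068 m. Q_B = (1/0.029)·49.78·2.068^(2/3)·√0.015 = 341.3 m³/s.
Q_A = 73.46 m³/s vs Q_B = 341.3 m³/s, so channel B carries more.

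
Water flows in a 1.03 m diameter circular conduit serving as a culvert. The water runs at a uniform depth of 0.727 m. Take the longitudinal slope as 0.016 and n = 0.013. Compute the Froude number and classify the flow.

supercritical

For a circular section of diameter D = 1.03 m at depth y = 0.727 m, the central angle is θ = 2 arccos(1 − 2y/D) = 3.99 rad. Then A = (D²/8)(θ − sin θ) = 0.6286 m² and P = Dθ/2 = 2.055 m.
Hydraulic radius R = A/P = 0.6286/2.055 = 0.3059 m.
V = (1/n) R^(2/3) √S = (1/0.013) × 0.3059^(2/3) × √0.016 = 4.418 m/s. Hydraulic depth D_h = A/T = 0.6286/0.9387 = 0.6697 m.
Froude number Fr = V/√(g·D_h) = 4.418/√(9.81×0.6697) = 1.72, which is greater than 1, so the flow is supercritical.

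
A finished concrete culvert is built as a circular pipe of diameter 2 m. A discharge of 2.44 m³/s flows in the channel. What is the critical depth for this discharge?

At critical depth, Q² T / (g A³) = 1, i.e. A³/T = Q²/g = 2.44²/9.81 = 0.6069.
Try y = 0.798 m: A³/T = 0.8167 — over.
Try y = 0.58 m: A³/T = 0.2382 — short.
Try y = 0.739 m: A³/T = 0.6078 — close enough.

y_c = 0.739 m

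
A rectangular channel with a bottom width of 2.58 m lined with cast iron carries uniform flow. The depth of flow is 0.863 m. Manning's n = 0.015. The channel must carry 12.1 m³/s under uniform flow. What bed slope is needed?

S = 0.016

Flow area A = b·y = 2.58 × 0.863 = 2.227 m². Wetted perimeter P = b + 2y = 2.58 + 2×0.863 = 4.306 m.
Hydraulic radius R = A/P = 2.227/4.306 = 0.5171 m.
From Manning's equation, S = [nQ / (1 A R^(2/3))]² = [0.015 × 12.1 / (1 × 2.227 × 0.5171^(2/3))]² = 0.016.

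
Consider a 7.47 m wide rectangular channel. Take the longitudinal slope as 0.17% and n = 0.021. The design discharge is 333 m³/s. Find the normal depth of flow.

y_n = 11.4 m

Manning's equation rearranged: A R^(2/3) = nQ / (1·√S) = 0.021 × 333 / (√0.0017) = 169.6.
Try y = 8.05 m: A R^(2/3) = 112.3 — too small.
Try y = 11.4 m: A R^(2/3) = 169.7 — ≈ 169.6.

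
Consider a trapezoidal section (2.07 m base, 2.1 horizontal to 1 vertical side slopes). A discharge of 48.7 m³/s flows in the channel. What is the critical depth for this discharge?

At critical depth, Q² T / (g A³) = 1, i.e. A³/T = Q²/g = 48.7²/9.81 = 241.8.
At y = 1.74 m: A³/T = 105.4 — too small.
At y = 2.36 m: A³/T = 380.5 — too large.
At y = 2.12 m: A³/T = 240.9 — ≈ 241.8.

y_c = 2.12 m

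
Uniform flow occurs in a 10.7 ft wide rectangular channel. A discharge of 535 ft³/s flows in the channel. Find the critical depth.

For a rectangular channel, critical depth y_c = (q²/g)^(1/3) where q = Q/b = 535/10.7 = 50 ft²/s.
So y_c = (50²/32.2)^(1/3) = 4.27 ft.

y_c = 4.27 ft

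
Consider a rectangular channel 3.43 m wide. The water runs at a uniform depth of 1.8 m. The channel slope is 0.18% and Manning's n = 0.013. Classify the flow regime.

Flow area A = b·y = 3.43 × 1.8 = 6.174 m². Wetted perimeter P = b + 2y = 3.43 + 2×1.8 = 7.03 m.
Hydraulic radius R = A/P = 6.174/7.03 = 0.8782 m.
V = (1/n) R^(2/3) √S = (1/0.013) × 0.8782^(2/3) × √0.0018 = 2.993 m/s. Hydraulic depth D_h = A/T = 6.174/3.43 = 1.8 m.
Froude number Fr = V/√(g·D_h) = 2.993/√(9.81×1.8) = 0.712, which is less than 1, so the flow is subcritical.

subcritical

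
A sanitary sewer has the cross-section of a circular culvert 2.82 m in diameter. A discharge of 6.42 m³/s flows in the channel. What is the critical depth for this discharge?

y_c = 1.1 m

At critical depth, Q² T / (g A³) = 1, i.e. A³/T = Q²/g = 6.42²/9.81 = 4.201.
Try y = 0.908 m: A³/T = 1.991 — low.
Try y = 1.28 m: A³/T = 7.462 — high.
Try y = 1.1 m: A³/T = 4.173 — close enough.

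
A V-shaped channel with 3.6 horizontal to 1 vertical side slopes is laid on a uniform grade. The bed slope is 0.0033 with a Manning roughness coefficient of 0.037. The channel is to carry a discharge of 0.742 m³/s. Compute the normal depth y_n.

Manning's equation rearranged: A R^(2/3) = nQ / (1·√S) = 0.037 × 0.742 / (√0.0033) = 0.4779.
At y = 0.418 m: A R^(2/3) = 0.2161 — short.
At y = 0.719 m: A R^(2/3) = 0.9179 — over.
At y = 0.563 m: A R^(2/3) = 0.4781 — ≈ 0.4779.

y_n = 0.563 m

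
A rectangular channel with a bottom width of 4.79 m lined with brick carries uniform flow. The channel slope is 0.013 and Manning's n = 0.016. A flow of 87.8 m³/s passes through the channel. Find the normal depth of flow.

y_n = 2.31 m

Manning's equation rearranged: A R^(2/3) = nQ / (1·√S) = 0.016 × 87.8 / (√0.013) = 12.32.
Trying y = 2.84 m: A R^(2/3) = 16.2 — high.
Trying y = 1.79 m: A R^(2/3) = 8.713 — low.
Trying y = 2.31 m: A R^(2/3) = 12.33 — close enough.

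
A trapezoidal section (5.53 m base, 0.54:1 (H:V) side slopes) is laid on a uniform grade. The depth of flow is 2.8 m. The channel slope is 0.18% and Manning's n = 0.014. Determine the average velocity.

V = 4.24 m/s

With bottom width b = 5.53 m and side slope z = 0.54: A = (b + zy)y = (5.53 + 0.54×2.8)×2.8 = 19.72 m²; P = b + 2y√(1+z²) = 5.53 + 2×2.8×1.136 = 11.89 m.
Hydraulic radius R = A/P = 19.72/11.89 = 1.658 m.
From Manning's equation, V = (1/n) R^(2/3) S^(1/2) = (1/0.014) × 1.658^(2/3) × 0.0018^(1/2) = 4.24 m/s.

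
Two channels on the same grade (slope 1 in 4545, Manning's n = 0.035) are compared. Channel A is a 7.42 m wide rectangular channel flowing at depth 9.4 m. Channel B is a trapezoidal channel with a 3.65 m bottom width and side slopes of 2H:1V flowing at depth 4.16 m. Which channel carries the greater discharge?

channel A

Channel A: Flow area A = b·y = 7.42 × 9.4 = 69.75 m². Wetted perimeter P = b + 2y = 7.42 + 2×9.4 = 26.22 m. Hydraulic radius R = A/P = 69.75/26.22 = 2.66 m. Q_A = (1/0.035)·69.75·2.66^(2/3)·√0.00022 = 56.75 m³/s.
Channel B: With bottom width b = 3.65 m and side slope z = 2: A = (b + zy)y = (3.65 + 2×4.16)×4.16 = 49.8 m²; P = b + 2y√(1+z²) = 3.65 + 2×4.16×2.236 = 22.25 m. Hydraulic radius R = A/P = 49.8/22.25 = 2.238 m. Q_B = (1/0.035)·49.8·2.238^(2/3)·√0.00022 = 36.1 m³/s.
Q_A = 56.75 m³/s vs Q_B = 36.1 m³/s, so channel A carries more.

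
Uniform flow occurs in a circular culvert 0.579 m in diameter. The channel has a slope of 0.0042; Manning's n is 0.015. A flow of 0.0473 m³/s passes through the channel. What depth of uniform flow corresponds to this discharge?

Manning's equation rearranged: A R^(2/3) = nQ / (1·√S) = 0.015 × 0.0473 / (√0.0042) = 0.01095.
Try y = 0.115 m: A R^(2/3) = 0.006268 — low.
Try y = 0.188 m: A R^(2/3) = 0.01655 — high.
Try y = 0.152 m: A R^(2/3) = 0.01095 — ≈ 0.01095.

y_n = 0.152 m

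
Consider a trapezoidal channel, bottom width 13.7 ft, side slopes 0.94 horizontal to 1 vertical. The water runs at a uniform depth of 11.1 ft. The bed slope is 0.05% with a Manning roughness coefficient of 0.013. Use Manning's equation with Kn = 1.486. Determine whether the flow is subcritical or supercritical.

With bottom width b = 13.7 ft and side slope z = 0.94: A = (b + zy)y = (13.7 + 0.94×11.1)×11.1 = 267.9 ft²; P = b + 2y√(1+z²) = 13.7 + 2×11.1×1.372 = 44.17 ft.
Hydraulic radius R = A/P = 267.9/44.17 = 6.065 ft.
V = (1.486/n) R^(2/3) √S = (1.486/0.013) × 6.065^(2/3) × √0.0005 = 8.501 ft/s. Hydraulic depth D_h = A/T = 267.9/34.57 = 7.75 ft.
Froude number Fr = V/√(g·D_h) = 8.501/√(32.2×7.75) = 0.538, which is less than 1, so the flow is subcritical.

subcritical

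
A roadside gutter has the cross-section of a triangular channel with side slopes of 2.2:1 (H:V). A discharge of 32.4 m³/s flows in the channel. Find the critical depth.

At critical depth, Q² T / (g A³) = 1, i.e. A³/T = Q²/g = 32.4²/9.81 = 107.
Trying y = 1.7 m: A³/T = 34.36 — short.
Trying y = 2.31 m: A³/T = 159.2 — over.
Trying y = 2.13 m: A³/T = 106.1 — ≈ 107.

y_c = 2.13 m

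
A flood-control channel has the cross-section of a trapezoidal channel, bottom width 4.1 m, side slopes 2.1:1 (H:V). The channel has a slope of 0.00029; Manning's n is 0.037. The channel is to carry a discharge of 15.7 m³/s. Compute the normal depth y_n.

Manning's equation rearranged: A R^(2/3) = nQ / (1·√S) = 0.037 × 15.7 / (√0.00029) = 34.11.
At y = 1.92 m: A R^(2/3) = 17.61 — low.
At y = 2.64 m: A R^(2/3) = 34.16 — ≈ 34.11.

y_n = 2.64 m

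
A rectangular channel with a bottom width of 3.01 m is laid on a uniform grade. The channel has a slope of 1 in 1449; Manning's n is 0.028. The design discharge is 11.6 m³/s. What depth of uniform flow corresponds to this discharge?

Manning's equation rearranged: A R^(2/3) = nQ / (1·√S) = 0.028 × 11.6 / (√0.0006901) = 12.36.
Trying y = 3.34 m: A R^(2/3) = 10.3 — short.
Trying y = 4.51 m: A R^(2/3) = 14.71 — over.
Trying y = 3.89 m: A R^(2/3) = 12.36 — close enough.

y_n = 3.89 m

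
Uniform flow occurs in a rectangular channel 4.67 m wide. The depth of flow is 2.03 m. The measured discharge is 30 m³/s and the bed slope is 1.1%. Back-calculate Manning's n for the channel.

Flow area A = b·y = 4.67 × 2.03 = 9.48 m². Wetted perimeter P = b + 2y = 4.67 + 2×2.03 = 8.73 m.
Hydraulic radius R = A/P = 9.48/8.73 = 1.086 m.
Rearranging Manning's equation: n = (1/Q) A R^(2/3) S^(1/2) = (1/30) × 9.48 × 1.086^(2/3) × √0.011 = 0.035.

n = 0.035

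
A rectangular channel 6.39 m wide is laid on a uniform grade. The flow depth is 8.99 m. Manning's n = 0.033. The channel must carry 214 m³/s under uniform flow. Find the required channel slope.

Flow area A = b·y = 6.39 × 8.99 = 57.45 m². Wetted perimeter P = b + 2y = 6.39 + 2×8.99 = 24.37 m.
Hydraulic radius R = A/P = 57.45/24.37 = 2.357 m.
From Manning's equation, S = [nQ / (1 A R^(2/3))]² = [0.033 × 214 / (1 × 57.45 × 2.357^(2/3))]² = 0.00482.

S = 0.00482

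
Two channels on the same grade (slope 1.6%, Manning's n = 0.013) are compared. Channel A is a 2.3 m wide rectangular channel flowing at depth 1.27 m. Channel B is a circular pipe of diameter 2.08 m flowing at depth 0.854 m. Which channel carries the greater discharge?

channel A

Channel A: Flow area A = b·y = 2.3 × 1.27 = 2.921 m². Wetted perimeter P = b + 2y = 2.3 + 2×1.27 = 4.84 m. Hydraulic radius R = A/P = 2.921/4.84 = 0.6035 m. Q_A = (1/0.013)·2.921·0.6035^(2/3)·√0.016 = 20.3 m³/s.
Channel B: For a circular section of diameter D = 2.08 m at depth y = 0.854 m, the central angle is θ = 2 arccos(1 − 2y/D) = 2.782 rad. Then A = (D²/8)(θ − sin θ) = 1.314 m² and P = Dθ/2 = 2.893 m. Hydraulic radius R = A/P = 1.314/2.893 = 0.4542 m. Q_B = (1/0.013)·1.314·0.4542^(2/3)·√0.016 = 7.556 m³/s.
Q_A = 20.3 m³/s vs Q_B = 7.556 m³/s, so channel A carries more.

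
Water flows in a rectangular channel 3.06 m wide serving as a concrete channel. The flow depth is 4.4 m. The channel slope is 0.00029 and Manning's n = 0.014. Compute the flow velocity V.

Flow area A = b·y = 3.06 × 4.4 = 13.46 m². Wetted perimeter P = b + 2y = 3.06 + 2×4.4 = 11.86 m.
Hydraulic radius R = A/P = 13.46/11.86 = 1.135 m.
From Manning's equation, V = (1/n) R^(2/3) S^(1/2) = (1/0.014) × 1.135^(2/3) × 0.00029^(1/2) = 1.32 m/s.

V = 1.32 m/s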